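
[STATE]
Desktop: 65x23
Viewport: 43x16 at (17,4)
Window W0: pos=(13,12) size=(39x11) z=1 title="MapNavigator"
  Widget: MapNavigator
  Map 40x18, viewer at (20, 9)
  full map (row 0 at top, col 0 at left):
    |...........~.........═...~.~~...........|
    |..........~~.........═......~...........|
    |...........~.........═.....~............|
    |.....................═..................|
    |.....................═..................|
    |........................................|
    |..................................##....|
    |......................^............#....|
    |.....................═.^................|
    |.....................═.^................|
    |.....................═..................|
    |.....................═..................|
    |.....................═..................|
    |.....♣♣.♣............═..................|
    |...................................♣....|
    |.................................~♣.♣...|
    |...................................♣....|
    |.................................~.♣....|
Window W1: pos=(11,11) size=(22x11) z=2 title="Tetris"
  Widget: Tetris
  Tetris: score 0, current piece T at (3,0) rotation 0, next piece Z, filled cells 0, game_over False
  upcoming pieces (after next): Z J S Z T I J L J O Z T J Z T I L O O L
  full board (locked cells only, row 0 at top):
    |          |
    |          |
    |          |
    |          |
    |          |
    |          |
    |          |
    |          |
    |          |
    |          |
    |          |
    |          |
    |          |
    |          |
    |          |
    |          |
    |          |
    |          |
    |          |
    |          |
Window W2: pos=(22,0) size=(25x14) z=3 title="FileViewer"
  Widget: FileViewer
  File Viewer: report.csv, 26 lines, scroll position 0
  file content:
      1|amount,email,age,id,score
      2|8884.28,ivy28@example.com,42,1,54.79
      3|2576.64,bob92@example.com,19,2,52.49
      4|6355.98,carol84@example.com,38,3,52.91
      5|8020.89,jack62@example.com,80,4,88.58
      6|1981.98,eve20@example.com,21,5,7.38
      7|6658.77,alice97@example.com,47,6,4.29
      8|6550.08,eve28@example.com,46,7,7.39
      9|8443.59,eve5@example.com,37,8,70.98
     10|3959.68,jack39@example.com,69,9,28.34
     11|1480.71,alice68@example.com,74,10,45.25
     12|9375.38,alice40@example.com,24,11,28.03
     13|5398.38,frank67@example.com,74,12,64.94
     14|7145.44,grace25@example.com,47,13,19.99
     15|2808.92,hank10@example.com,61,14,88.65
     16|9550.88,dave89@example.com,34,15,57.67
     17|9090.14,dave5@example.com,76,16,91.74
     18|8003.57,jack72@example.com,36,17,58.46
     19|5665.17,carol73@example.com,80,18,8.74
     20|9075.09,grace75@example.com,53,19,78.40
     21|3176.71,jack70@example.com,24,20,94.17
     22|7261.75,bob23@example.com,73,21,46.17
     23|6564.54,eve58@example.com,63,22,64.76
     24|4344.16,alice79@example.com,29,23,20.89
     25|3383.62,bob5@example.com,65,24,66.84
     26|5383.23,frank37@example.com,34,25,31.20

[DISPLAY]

     ┃8884.28,ivy28@example.█┃             
     ┃2576.64,bob92@example.░┃             
     ┃6355.98,carol84@exampl░┃             
     ┃8020.89,jack62@example░┃             
     ┃1981.98,eve20@example.░┃             
     ┃6658.77,alice97@exampl░┃             
     ┃6550.08,eve28@example.░┃             
━━━━━┃8443.59,eve5@example.c░┃             
is   ┃3959.68,jack39@example▼┃━━━━┓        
─────┗━━━━━━━━━━━━━━━━━━━━━━━┛    ┃        
     │Next:    ┃──────────────────┨        
     │▓▓       ┃.............##...┃        
     │ ▓▓      ┃.^............#...┃        
     │         ┃═.^...............┃        
     │         ┃═.^...............┃        
     │         ┃═.................┃        


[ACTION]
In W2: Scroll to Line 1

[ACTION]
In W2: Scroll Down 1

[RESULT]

     ┃2576.64,bob92@example.█┃             
     ┃6355.98,carol84@exampl░┃             
     ┃8020.89,jack62@example░┃             
     ┃1981.98,eve20@example.░┃             
     ┃6658.77,alice97@exampl░┃             
     ┃6550.08,eve28@example.░┃             
     ┃8443.59,eve5@example.c░┃             
━━━━━┃3959.68,jack39@example░┃             
is   ┃1480.71,alice68@exampl▼┃━━━━┓        
─────┗━━━━━━━━━━━━━━━━━━━━━━━┛    ┃        
     │Next:    ┃──────────────────┨        
     │▓▓       ┃.............##...┃        
     │ ▓▓      ┃.^............#...┃        
     │         ┃═.^...............┃        
     │         ┃═.^...............┃        
     │         ┃═.................┃        


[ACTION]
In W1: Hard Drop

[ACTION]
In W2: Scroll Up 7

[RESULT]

     ┃8884.28,ivy28@example.█┃             
     ┃2576.64,bob92@example.░┃             
     ┃6355.98,carol84@exampl░┃             
     ┃8020.89,jack62@example░┃             
     ┃1981.98,eve20@example.░┃             
     ┃6658.77,alice97@exampl░┃             
     ┃6550.08,eve28@example.░┃             
━━━━━┃8443.59,eve5@example.c░┃             
is   ┃3959.68,jack39@example▼┃━━━━┓        
─────┗━━━━━━━━━━━━━━━━━━━━━━━┛    ┃        
     │Next:    ┃──────────────────┨        
     │▓▓       ┃.............##...┃        
     │ ▓▓      ┃.^............#...┃        
     │         ┃═.^...............┃        
     │         ┃═.^...............┃        
     │         ┃═.................┃        


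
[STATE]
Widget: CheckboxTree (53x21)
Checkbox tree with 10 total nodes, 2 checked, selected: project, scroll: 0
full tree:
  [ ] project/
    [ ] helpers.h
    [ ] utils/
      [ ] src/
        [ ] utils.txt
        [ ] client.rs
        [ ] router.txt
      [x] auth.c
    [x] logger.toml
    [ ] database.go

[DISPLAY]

>[-] project/                                        
   [ ] helpers.h                                     
   [-] utils/                                        
     [ ] src/                                        
       [ ] utils.txt                                 
       [ ] client.rs                                 
       [ ] router.txt                                
     [x] auth.c                                      
   [x] logger.toml                                   
   [ ] database.go                                   
                                                     
                                                     
                                                     
                                                     
                                                     
                                                     
                                                     
                                                     
                                                     
                                                     
                                                     


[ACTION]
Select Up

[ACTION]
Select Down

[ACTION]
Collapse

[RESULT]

 [-] project/                                        
>  [ ] helpers.h                                     
   [-] utils/                                        
     [ ] src/                                        
       [ ] utils.txt                                 
       [ ] client.rs                                 
       [ ] router.txt                                
     [x] auth.c                                      
   [x] logger.toml                                   
   [ ] database.go                                   
                                                     
                                                     
                                                     
                                                     
                                                     
                                                     
                                                     
                                                     
                                                     
                                                     
                                                     


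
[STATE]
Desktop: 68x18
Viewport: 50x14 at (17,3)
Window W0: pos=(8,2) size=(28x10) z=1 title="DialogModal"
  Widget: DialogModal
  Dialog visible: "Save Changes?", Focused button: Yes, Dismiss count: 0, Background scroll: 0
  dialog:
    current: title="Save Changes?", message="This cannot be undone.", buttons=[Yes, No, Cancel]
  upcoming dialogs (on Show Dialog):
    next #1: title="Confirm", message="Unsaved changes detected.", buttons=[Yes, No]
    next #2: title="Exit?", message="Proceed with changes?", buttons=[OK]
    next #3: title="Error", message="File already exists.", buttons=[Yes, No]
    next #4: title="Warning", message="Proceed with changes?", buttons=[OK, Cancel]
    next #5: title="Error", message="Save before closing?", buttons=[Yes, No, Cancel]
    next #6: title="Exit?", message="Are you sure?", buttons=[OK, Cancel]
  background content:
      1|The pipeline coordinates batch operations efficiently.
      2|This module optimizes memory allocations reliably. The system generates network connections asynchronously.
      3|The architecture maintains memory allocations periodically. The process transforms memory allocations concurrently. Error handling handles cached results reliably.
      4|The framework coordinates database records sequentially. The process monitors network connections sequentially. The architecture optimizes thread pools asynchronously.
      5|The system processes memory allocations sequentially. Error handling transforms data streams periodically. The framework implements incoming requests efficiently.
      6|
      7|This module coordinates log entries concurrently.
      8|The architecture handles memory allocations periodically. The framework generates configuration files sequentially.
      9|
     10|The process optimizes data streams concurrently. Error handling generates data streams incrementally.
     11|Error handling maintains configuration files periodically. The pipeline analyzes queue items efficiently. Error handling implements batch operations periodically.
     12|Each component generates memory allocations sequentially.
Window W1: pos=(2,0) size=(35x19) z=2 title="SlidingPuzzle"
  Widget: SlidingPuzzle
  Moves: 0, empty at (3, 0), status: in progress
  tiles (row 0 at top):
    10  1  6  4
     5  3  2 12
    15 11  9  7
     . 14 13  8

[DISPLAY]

─┬────┐            ┃                              
 │  4 │            ┃                              
─┼────┤            ┃                              
 │ 12 │            ┃                              
─┼────┤            ┃                              
 │  7 │            ┃                              
─┼────┤            ┃                              
 │  8 │            ┃                              
─┴────┘            ┃                              
                   ┃                              
                   ┃                              
                   ┃                              
                   ┃                              
                   ┃                              


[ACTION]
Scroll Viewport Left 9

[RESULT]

┬────┬────┬────┐            ┃                     
│  1 │  6 │  4 │            ┃                     
┼────┼────┼────┤            ┃                     
│  3 │  2 │ 12 │            ┃                     
┼────┼────┼────┤            ┃                     
│ 11 │  9 │  7 │            ┃                     
┼────┼────┼────┤            ┃                     
│ 14 │ 13 │  8 │            ┃                     
┴────┴────┴────┘            ┃                     
: 0                         ┃                     
                            ┃                     
                            ┃                     
                            ┃                     
                            ┃                     


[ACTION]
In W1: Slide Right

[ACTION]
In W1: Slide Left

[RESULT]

┬────┬────┬────┐            ┃                     
│  1 │  6 │  4 │            ┃                     
┼────┼────┼────┤            ┃                     
│  3 │  2 │ 12 │            ┃                     
┼────┼────┼────┤            ┃                     
│ 11 │  9 │  7 │            ┃                     
┼────┼────┼────┤            ┃                     
│    │ 13 │  8 │            ┃                     
┴────┴────┴────┘            ┃                     
: 1                         ┃                     
                            ┃                     
                            ┃                     
                            ┃                     
                            ┃                     


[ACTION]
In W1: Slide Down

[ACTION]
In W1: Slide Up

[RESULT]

┬────┬────┬────┐            ┃                     
│  1 │  6 │  4 │            ┃                     
┼────┼────┼────┤            ┃                     
│  3 │  2 │ 12 │            ┃                     
┼────┼────┼────┤            ┃                     
│ 11 │  9 │  7 │            ┃                     
┼────┼────┼────┤            ┃                     
│    │ 13 │  8 │            ┃                     
┴────┴────┴────┘            ┃                     
: 3                         ┃                     
                            ┃                     
                            ┃                     
                            ┃                     
                            ┃                     


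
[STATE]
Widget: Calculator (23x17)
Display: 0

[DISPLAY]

                      0
┌───┬───┬───┬───┐      
│ 7 │ 8 │ 9 │ ÷ │      
├───┼───┼───┼───┤      
│ 4 │ 5 │ 6 │ × │      
├───┼───┼───┼───┤      
│ 1 │ 2 │ 3 │ - │      
├───┼───┼───┼───┤      
│ 0 │ . │ = │ + │      
├───┼───┼───┼───┤      
│ C │ MC│ MR│ M+│      
└───┴───┴───┴───┘      
                       
                       
                       
                       
                       


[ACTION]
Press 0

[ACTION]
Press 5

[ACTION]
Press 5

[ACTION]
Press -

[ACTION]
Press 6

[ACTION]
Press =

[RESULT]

                     49
┌───┬───┬───┬───┐      
│ 7 │ 8 │ 9 │ ÷ │      
├───┼───┼───┼───┤      
│ 4 │ 5 │ 6 │ × │      
├───┼───┼───┼───┤      
│ 1 │ 2 │ 3 │ - │      
├───┼───┼───┼───┤      
│ 0 │ . │ = │ + │      
├───┼───┼───┼───┤      
│ C │ MC│ MR│ M+│      
└───┴───┴───┴───┘      
                       
                       
                       
                       
                       


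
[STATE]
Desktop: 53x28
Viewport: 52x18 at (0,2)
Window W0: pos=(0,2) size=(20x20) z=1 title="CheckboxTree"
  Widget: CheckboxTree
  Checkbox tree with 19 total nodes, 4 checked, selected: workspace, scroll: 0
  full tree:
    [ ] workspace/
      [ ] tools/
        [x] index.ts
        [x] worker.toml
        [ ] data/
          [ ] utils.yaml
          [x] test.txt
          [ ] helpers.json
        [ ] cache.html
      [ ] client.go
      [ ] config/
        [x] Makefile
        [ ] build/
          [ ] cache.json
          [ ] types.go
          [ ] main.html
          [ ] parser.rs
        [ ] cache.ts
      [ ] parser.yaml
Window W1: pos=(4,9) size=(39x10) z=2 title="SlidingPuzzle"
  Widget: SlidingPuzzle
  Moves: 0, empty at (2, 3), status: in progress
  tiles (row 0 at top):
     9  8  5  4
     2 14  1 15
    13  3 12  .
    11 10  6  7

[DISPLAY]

┏━━━━━━━━━━━━━━━━━━┓                                
┃ CheckboxTree     ┃                                
┠──────────────────┨                                
┃>[-] workspace/   ┃                                
┃   [-] tools/     ┃                                
┃     [x] index.ts ┃                                
┃     [x] worker.to┃                                
┃   ┏━━━━━━━━━━━━━━━━━━━━━━━━━━━━━━━━━━━━━┓         
┃   ┃ SlidingPuzzle                       ┃         
┃   ┠─────────────────────────────────────┨         
┃   ┃┌────┬────┬────┬────┐                ┃         
┃   ┃│  9 │  8 │  5 │  4 │                ┃         
┃   ┃├────┼────┼────┼────┤                ┃         
┃   ┃│  2 │ 14 │  1 │ 15 │                ┃         
┃   ┃├────┼────┼────┼────┤                ┃         
┃   ┃│ 13 │  3 │ 12 │    │                ┃         
┃   ┗━━━━━━━━━━━━━━━━━━━━━━━━━━━━━━━━━━━━━┛         
┃       [ ] types.g┃                                


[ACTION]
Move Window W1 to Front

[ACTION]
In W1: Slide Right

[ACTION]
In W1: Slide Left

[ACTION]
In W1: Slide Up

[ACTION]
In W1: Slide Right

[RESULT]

┏━━━━━━━━━━━━━━━━━━┓                                
┃ CheckboxTree     ┃                                
┠──────────────────┨                                
┃>[-] workspace/   ┃                                
┃   [-] tools/     ┃                                
┃     [x] index.ts ┃                                
┃     [x] worker.to┃                                
┃   ┏━━━━━━━━━━━━━━━━━━━━━━━━━━━━━━━━━━━━━┓         
┃   ┃ SlidingPuzzle                       ┃         
┃   ┠─────────────────────────────────────┨         
┃   ┃┌────┬────┬────┬────┐                ┃         
┃   ┃│  9 │  8 │  5 │  4 │                ┃         
┃   ┃├────┼────┼────┼────┤                ┃         
┃   ┃│  2 │ 14 │  1 │ 15 │                ┃         
┃   ┃├────┼────┼────┼────┤                ┃         
┃   ┃│ 13 │  3 │ 12 │  7 │                ┃         
┃   ┗━━━━━━━━━━━━━━━━━━━━━━━━━━━━━━━━━━━━━┛         
┃       [ ] types.g┃                                


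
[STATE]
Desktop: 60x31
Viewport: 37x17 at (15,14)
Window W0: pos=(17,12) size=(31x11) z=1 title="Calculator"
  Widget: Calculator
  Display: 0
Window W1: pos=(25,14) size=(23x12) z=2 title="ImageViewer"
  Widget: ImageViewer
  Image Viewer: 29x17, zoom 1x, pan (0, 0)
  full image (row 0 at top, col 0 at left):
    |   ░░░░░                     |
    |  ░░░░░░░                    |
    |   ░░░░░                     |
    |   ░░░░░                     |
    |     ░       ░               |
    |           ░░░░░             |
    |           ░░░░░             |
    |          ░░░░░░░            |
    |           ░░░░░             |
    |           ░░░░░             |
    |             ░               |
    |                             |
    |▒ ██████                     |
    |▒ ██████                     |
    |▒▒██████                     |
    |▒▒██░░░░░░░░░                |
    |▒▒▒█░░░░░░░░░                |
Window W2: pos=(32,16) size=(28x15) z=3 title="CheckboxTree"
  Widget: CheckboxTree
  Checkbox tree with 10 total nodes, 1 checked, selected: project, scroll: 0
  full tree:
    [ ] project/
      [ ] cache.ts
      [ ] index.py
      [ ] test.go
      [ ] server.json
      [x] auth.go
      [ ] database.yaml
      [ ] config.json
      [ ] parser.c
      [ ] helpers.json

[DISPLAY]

  ┠───────┏━━━━━━━━━━━━━━━━━━━━━┓    
  ┃       ┃ ImageViewer         ┃    
  ┃┌───┬──┠──────┏━━━━━━━━━━━━━━━━━━━
  ┃│ 7 │ 8┃   ░░░┃ CheckboxTree      
  ┃├───┼──┃  ░░░░┠───────────────────
  ┃│ 4 │ 5┃   ░░░┃>[-] project/      
  ┃├───┼──┃   ░░░┃   [ ] cache.ts    
  ┃│ 1 │ 2┃     ░┃   [ ] index.py    
  ┗━━━━━━━┃      ┃   [ ] test.go     
          ┃      ┃   [ ] server.json 
          ┃      ┃   [x] auth.go     
          ┗━━━━━━┃   [ ] database.yam
                 ┃   [ ] config.json 
                 ┃   [ ] parser.c    
                 ┃   [ ] helpers.json
                 ┃                   
                 ┗━━━━━━━━━━━━━━━━━━━


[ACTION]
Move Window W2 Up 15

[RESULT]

  ┠───────┏━━━━━━┃                   
  ┃       ┃ Image┗━━━━━━━━━━━━━━━━━━━
  ┃┌───┬──┠─────────────────────┨    
  ┃│ 7 │ 8┃   ░░░░░             ┃    
  ┃├───┼──┃  ░░░░░░░            ┃    
  ┃│ 4 │ 5┃   ░░░░░             ┃    
  ┃├───┼──┃   ░░░░░             ┃    
  ┃│ 1 │ 2┃     ░       ░       ┃    
  ┗━━━━━━━┃           ░░░░░     ┃    
          ┃           ░░░░░     ┃    
          ┃          ░░░░░░░    ┃    
          ┗━━━━━━━━━━━━━━━━━━━━━┛    
                                     
                                     
                                     
                                     
                                     


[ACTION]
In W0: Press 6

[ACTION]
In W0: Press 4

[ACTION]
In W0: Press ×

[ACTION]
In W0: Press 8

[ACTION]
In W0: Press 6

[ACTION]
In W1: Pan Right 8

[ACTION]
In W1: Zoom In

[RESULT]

  ┠───────┏━━━━━━┃                   
  ┃       ┃ Image┗━━━━━━━━━━━━━━━━━━━
  ┃┌───┬──┠─────────────────────┨    
  ┃│ 7 │ 8┃░░░░░░░░             ┃    
  ┃├───┼──┃░░░░░░░░             ┃    
  ┃│ 4 │ 5┃░░░░░░░░░░           ┃    
  ┃├───┼──┃░░░░░░░░░░           ┃    
  ┃│ 1 │ 2┃░░░░░░░░             ┃    
  ┗━━━━━━━┃░░░░░░░░             ┃    
          ┃░░░░░░░░             ┃    
          ┃░░░░░░░░             ┃    
          ┗━━━━━━━━━━━━━━━━━━━━━┛    
                                     
                                     
                                     
                                     
                                     


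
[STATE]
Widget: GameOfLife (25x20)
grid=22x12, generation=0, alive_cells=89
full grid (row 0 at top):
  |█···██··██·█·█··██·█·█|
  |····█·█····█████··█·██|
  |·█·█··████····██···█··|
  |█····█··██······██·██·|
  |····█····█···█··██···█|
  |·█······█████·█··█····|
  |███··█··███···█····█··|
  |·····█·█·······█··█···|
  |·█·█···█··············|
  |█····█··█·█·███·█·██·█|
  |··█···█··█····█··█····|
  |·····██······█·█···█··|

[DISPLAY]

Gen: 0                   
█···██··██·█·█··██·█·█   
····█·█····█████··█·██   
·█·█··████····██···█··   
█····█··██······██·██·   
····█····█···█··██···█   
·█······█████·█··█····   
███··█··███···█····█··   
·····█·█·······█··█···   
·█·█···█··············   
█····█··█·█·███·█·██·█   
··█···█··█····█··█····   
·····██······█·█···█··   
                         
                         
                         
                         
                         
                         
                         


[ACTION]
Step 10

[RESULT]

Gen: 10                  
···██████·············   
··█·······█······█····   
··█···███·█·····██·██·   
·······█·█····███·███·   
····█·███·····██······   
·····████·····██······   
········█·············   
··██··············█·██   
·█················████   
······················   
······················   
······················   
                         
                         
                         
                         
                         
                         
                         


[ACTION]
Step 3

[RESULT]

Gen: 13                  
···███················   
···█····██·······██···   
·····█····█···········   
·····█·············█··   
··············█·······   
········█·█···█·······   
······················   
······················   
···················██·   
···················██·   
······················   
······················   
                         
                         
                         
                         
                         
                         
                         


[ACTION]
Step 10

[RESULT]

Gen: 23                  
···██·················   
···█·█················   
····█·················   
······················   
······················   
······················   
······················   
······················   
···················██·   
···················██·   
······················   
······················   
                         
                         
                         
                         
                         
                         
                         


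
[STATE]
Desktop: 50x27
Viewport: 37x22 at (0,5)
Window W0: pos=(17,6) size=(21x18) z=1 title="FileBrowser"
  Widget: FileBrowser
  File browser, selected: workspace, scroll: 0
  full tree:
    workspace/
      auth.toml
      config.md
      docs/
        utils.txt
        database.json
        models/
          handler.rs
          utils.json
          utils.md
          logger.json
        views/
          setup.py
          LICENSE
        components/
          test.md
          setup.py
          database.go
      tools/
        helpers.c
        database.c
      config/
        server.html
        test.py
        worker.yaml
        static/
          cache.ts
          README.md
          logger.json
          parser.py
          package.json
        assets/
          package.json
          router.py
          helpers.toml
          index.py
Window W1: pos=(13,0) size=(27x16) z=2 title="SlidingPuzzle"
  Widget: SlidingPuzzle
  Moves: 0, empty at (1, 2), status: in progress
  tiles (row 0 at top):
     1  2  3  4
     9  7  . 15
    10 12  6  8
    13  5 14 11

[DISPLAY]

             ┃├────┼────┼────┼────┤  
             ┃│  9 │  7 │    │ 15 │  
             ┃├────┼────┼────┼────┤  
             ┃│ 10 │ 12 │  6 │  8 │  
             ┃├────┼────┼────┼────┤  
             ┃│ 13 │  5 │ 14 │ 11 │  
             ┃└────┴────┴────┴────┘  
             ┃Moves: 0               
             ┃                       
             ┃                       
             ┗━━━━━━━━━━━━━━━━━━━━━━━
                 ┃                   
                 ┃                   
                 ┃                   
                 ┃                   
                 ┃                   
                 ┃                   
                 ┃                   
                 ┗━━━━━━━━━━━━━━━━━━━
                                     
                                     
                                     


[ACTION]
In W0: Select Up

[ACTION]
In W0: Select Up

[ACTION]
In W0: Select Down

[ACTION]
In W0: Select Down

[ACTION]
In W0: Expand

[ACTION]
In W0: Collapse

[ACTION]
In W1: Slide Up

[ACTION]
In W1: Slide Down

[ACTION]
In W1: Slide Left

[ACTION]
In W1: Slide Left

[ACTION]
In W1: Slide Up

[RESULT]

             ┃├────┼────┼────┼────┤  
             ┃│  9 │  7 │ 15 │  8 │  
             ┃├────┼────┼────┼────┤  
             ┃│ 10 │ 12 │  6 │    │  
             ┃├────┼────┼────┼────┤  
             ┃│ 13 │  5 │ 14 │ 11 │  
             ┃└────┴────┴────┴────┘  
             ┃Moves: 4               
             ┃                       
             ┃                       
             ┗━━━━━━━━━━━━━━━━━━━━━━━
                 ┃                   
                 ┃                   
                 ┃                   
                 ┃                   
                 ┃                   
                 ┃                   
                 ┃                   
                 ┗━━━━━━━━━━━━━━━━━━━
                                     
                                     
                                     


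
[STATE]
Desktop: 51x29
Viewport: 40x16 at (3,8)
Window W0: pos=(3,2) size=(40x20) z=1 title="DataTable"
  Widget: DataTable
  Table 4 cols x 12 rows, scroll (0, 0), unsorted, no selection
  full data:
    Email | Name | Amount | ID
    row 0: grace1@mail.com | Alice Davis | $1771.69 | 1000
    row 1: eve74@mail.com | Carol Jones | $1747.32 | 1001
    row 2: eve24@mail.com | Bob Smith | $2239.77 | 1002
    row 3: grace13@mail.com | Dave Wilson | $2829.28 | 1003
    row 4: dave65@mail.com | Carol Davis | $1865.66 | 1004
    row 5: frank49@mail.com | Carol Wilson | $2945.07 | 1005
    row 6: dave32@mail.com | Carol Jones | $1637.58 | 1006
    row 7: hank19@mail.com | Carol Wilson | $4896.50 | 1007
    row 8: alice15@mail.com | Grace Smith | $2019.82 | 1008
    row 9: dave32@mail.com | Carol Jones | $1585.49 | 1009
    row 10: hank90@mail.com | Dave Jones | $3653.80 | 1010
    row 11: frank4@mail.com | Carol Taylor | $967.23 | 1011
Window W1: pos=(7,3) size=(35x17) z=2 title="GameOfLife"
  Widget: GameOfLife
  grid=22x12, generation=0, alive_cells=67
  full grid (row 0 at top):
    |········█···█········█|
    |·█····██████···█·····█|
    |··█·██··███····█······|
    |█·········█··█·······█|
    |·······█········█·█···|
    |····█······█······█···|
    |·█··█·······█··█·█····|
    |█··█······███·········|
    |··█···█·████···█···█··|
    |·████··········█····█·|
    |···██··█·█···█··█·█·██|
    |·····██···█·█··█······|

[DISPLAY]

┃eve┃·█····██████···█·····█           ┃┃
┃eve┃··█·██··███····█······           ┃┃
┃gra┃█·········█··█·······█           ┃┃
┃dav┃·······█········█·█···           ┃┃
┃fra┃····█······█······█···           ┃┃
┃dav┃·█··█·······█··█·█····           ┃┃
┃han┃█··█······███·········           ┃┃
┃ali┃··█···█·████···█···█··           ┃┃
┃dav┃·████··········█····█·           ┃┃
┃han┃···██··█·█···█··█·█·██           ┃┃
┃fra┃·····██···█·█··█······           ┃┃
┃   ┗━━━━━━━━━━━━━━━━━━━━━━━━━━━━━━━━━┛┃
┃                                      ┃
┗━━━━━━━━━━━━━━━━━━━━━━━━━━━━━━━━━━━━━━┛
                                        
                                        


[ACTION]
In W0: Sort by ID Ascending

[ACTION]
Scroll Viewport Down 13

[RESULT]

┃dav┃·█··█·······█··█·█····           ┃┃
┃han┃█··█······███·········           ┃┃
┃ali┃··█···█·████···█···█··           ┃┃
┃dav┃·████··········█····█·           ┃┃
┃han┃···██··█·█···█··█·█·██           ┃┃
┃fra┃·····██···█·█··█······           ┃┃
┃   ┗━━━━━━━━━━━━━━━━━━━━━━━━━━━━━━━━━┛┃
┃                                      ┃
┗━━━━━━━━━━━━━━━━━━━━━━━━━━━━━━━━━━━━━━┛
                                        
                                        
                                        
                                        
                                        
                                        
                                        


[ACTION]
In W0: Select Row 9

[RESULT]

┃dav┃·█··█·······█··█·█····           ┃┃
┃han┃█··█······███·········           ┃┃
┃ali┃··█···█·████···█···█··           ┃┃
┃>av┃·████··········█····█·           ┃┃
┃han┃···██··█·█···█··█·█·██           ┃┃
┃fra┃·····██···█·█··█······           ┃┃
┃   ┗━━━━━━━━━━━━━━━━━━━━━━━━━━━━━━━━━┛┃
┃                                      ┃
┗━━━━━━━━━━━━━━━━━━━━━━━━━━━━━━━━━━━━━━┛
                                        
                                        
                                        
                                        
                                        
                                        
                                        


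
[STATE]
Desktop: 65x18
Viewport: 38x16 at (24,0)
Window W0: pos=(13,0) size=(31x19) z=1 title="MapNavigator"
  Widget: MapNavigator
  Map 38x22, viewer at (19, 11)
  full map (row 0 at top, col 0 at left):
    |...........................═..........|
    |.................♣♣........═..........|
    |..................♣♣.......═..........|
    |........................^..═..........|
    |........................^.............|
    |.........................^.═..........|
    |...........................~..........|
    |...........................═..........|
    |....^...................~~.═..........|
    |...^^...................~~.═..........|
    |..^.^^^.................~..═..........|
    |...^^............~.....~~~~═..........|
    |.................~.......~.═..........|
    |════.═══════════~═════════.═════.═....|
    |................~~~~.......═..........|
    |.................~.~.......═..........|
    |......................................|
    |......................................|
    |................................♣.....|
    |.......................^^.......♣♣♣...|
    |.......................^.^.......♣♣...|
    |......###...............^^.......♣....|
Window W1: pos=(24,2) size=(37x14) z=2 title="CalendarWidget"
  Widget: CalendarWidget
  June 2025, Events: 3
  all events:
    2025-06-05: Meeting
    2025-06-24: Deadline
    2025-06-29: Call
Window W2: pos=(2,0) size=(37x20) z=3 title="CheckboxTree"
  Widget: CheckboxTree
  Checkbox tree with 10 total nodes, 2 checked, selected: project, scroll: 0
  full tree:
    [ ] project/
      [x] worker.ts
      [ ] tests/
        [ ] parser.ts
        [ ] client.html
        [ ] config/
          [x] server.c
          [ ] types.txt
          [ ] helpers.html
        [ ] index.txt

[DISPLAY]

━━━━━━━━━━━━━━┓━━━━┓                  
              ┃    ┃                  
──────────────┨━━━━━━━━━━━━━━━━━━━━━┓ 
              ┃t                    ┃ 
              ┃─────────────────────┨ 
              ┃une 2025             ┃ 
              ┃ Sa Su               ┃ 
              ┃     1               ┃ 
              ┃6  7  8              ┃ 
              ┃ 14 15               ┃ 
              ┃ 21 22               ┃ 
ml            ┃7 28 29*             ┃ 
              ┃                     ┃ 
              ┃                     ┃ 
              ┃                     ┃ 
              ┃━━━━━━━━━━━━━━━━━━━━━┛ 


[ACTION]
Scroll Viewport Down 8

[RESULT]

──────────────┨━━━━━━━━━━━━━━━━━━━━━┓ 
              ┃t                    ┃ 
              ┃─────────────────────┨ 
              ┃une 2025             ┃ 
              ┃ Sa Su               ┃ 
              ┃     1               ┃ 
              ┃6  7  8              ┃ 
              ┃ 14 15               ┃ 
              ┃ 21 22               ┃ 
ml            ┃7 28 29*             ┃ 
              ┃                     ┃ 
              ┃                     ┃ 
              ┃                     ┃ 
              ┃━━━━━━━━━━━━━━━━━━━━━┛ 
              ┃....┃                  
              ┃..♣.┃                  


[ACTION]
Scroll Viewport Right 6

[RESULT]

───────────┨━━━━━━━━━━━━━━━━━━━━━┓    
           ┃t                    ┃    
           ┃─────────────────────┨    
           ┃une 2025             ┃    
           ┃ Sa Su               ┃    
           ┃     1               ┃    
           ┃6  7  8              ┃    
           ┃ 14 15               ┃    
           ┃ 21 22               ┃    
           ┃7 28 29*             ┃    
           ┃                     ┃    
           ┃                     ┃    
           ┃                     ┃    
           ┃━━━━━━━━━━━━━━━━━━━━━┛    
           ┃....┃                     
           ┃..♣.┃                     


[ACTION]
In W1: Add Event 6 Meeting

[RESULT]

───────────┨━━━━━━━━━━━━━━━━━━━━━┓    
           ┃t                    ┃    
           ┃─────────────────────┨    
           ┃une 2025             ┃    
           ┃ Sa Su               ┃    
           ┃     1               ┃    
           ┃6*  7  8             ┃    
           ┃ 14 15               ┃    
           ┃ 21 22               ┃    
           ┃7 28 29*             ┃    
           ┃                     ┃    
           ┃                     ┃    
           ┃                     ┃    
           ┃━━━━━━━━━━━━━━━━━━━━━┛    
           ┃....┃                     
           ┃..♣.┃                     


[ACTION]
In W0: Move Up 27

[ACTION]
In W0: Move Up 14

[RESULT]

───────────┨━━━━━━━━━━━━━━━━━━━━━┓    
           ┃t                    ┃    
           ┃─────────────────────┨    
           ┃une 2025             ┃    
           ┃ Sa Su               ┃    
           ┃     1               ┃    
           ┃6*  7  8             ┃    
           ┃ 14 15               ┃    
           ┃ 21 22               ┃    
           ┃7 28 29*             ┃    
           ┃                     ┃    
           ┃                     ┃    
           ┃                     ┃    
           ┃━━━━━━━━━━━━━━━━━━━━━┛    
           ┃....┃                     
           ┃....┃                     
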